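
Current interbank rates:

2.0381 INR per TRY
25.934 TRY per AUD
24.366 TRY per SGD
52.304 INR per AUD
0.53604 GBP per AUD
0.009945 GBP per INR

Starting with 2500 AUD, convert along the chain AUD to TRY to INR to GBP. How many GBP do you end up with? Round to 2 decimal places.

1314.13

2500 AUD × 25.934 = 64835 TRY
64835 TRY × 2.0381 = 132140.2135 INR
132140.2135 INR × 0.009945 = 1314.1344232575 GBP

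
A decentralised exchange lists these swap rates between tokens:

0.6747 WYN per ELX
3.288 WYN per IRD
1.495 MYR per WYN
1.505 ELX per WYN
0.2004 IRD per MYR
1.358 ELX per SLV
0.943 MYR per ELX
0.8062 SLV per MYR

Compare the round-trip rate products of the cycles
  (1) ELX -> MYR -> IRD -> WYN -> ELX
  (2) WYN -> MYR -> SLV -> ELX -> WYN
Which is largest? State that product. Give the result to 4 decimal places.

(1) 0.943 × 0.2004 × 3.288 × 1.505 = 0.93514
(2) 1.495 × 0.8062 × 1.358 × 0.6747 = 1.10432
Highest is cycle (2) at 1.1043 (>1, arbitrage).

1.1043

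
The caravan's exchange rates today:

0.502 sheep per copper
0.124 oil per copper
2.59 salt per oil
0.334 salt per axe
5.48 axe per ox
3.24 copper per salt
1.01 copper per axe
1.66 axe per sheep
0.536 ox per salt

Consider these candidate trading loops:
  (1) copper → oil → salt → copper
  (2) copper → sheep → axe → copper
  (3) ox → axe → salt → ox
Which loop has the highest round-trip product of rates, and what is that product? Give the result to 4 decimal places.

1.0406

(1) 0.124 × 2.59 × 3.24 = 1.04056
(2) 0.502 × 1.66 × 1.01 = 0.84165
(3) 5.48 × 0.334 × 0.536 = 0.98105
Highest is cycle (1) at 1.0406 (>1, arbitrage).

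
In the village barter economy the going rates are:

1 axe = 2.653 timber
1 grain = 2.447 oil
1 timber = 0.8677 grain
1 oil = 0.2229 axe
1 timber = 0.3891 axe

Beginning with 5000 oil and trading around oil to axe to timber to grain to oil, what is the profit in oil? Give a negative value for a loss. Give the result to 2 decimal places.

5000 oil × 0.2229 = 1114.5 axe
1114.5 axe × 2.653 = 2956.7685 timber
2956.7685 timber × 0.8677 = 2565.58802745 grain
2565.58802745 grain × 2.447 = 6277.99390317015 oil
Net change: 6277.99390317015 − 5000 = 1277.99390317015 oil

1277.99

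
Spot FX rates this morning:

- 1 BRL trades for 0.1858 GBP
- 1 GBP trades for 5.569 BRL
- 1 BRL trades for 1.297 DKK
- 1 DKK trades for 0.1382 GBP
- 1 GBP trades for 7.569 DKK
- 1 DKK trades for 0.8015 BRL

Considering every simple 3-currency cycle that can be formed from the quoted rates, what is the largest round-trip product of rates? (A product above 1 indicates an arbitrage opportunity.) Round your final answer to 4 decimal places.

DKK→BRL→GBP→DKK: 0.8015 × 0.1858 × 7.569 = 1.12717
DKK→GBP→BRL→DKK: 0.1382 × 5.569 × 1.297 = 0.99822
Maximum is DKK→BRL→GBP→DKK at 1.1272; arbitrage exists.

1.1272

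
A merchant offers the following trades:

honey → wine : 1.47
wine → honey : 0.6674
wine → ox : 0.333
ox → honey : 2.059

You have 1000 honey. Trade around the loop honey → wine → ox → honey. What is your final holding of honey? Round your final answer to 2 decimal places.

1007.90

1000 honey × 1.47 = 1470 wine
1470 wine × 0.333 = 489.51 ox
489.51 ox × 2.059 = 1007.90109 honey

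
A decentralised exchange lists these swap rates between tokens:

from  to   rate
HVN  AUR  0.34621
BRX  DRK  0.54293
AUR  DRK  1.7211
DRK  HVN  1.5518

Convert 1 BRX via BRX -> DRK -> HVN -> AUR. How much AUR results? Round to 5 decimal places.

1 BRX × 0.54293 = 0.54293 DRK
0.54293 DRK × 1.5518 = 0.842518774 HVN
0.842518774 HVN × 0.34621 = 0.29168842474654 AUR

0.29169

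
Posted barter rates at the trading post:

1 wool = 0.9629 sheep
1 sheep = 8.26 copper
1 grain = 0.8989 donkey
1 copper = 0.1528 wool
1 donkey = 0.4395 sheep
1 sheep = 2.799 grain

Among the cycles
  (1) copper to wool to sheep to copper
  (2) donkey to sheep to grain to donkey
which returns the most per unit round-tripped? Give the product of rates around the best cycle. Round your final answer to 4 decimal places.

1.2153

(1) 0.1528 × 0.9629 × 8.26 = 1.21530
(2) 0.4395 × 2.799 × 0.8989 = 1.10579
Highest is cycle (1) at 1.2153 (>1, arbitrage).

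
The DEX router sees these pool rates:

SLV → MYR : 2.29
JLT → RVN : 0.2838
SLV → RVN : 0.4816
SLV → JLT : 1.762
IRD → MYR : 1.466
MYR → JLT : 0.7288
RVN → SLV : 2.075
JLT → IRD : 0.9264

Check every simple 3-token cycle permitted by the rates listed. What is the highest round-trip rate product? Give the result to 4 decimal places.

1.0376

JLT→RVN→SLV→JLT: 0.2838 × 2.075 × 1.762 = 1.03762
IRD→MYR→JLT→IRD: 1.466 × 0.7288 × 0.9264 = 0.98979
Maximum is JLT→RVN→SLV→JLT at 1.0376; arbitrage exists.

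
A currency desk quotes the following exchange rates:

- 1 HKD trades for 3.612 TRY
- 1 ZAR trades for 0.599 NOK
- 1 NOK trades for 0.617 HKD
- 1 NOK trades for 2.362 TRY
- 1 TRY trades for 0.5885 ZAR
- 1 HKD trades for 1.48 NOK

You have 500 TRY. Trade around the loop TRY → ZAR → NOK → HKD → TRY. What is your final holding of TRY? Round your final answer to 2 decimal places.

392.80

500 TRY × 0.5885 = 294.25 ZAR
294.25 ZAR × 0.599 = 176.25575 NOK
176.25575 NOK × 0.617 = 108.74979775 HKD
108.74979775 HKD × 3.612 = 392.804269473 TRY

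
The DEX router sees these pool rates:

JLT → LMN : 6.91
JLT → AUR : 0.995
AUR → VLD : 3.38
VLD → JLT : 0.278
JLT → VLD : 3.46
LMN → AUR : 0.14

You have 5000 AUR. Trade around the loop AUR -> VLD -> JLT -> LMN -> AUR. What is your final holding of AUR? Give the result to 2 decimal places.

4545.04

5000 AUR × 3.38 = 16900 VLD
16900 VLD × 0.278 = 4698.2 JLT
4698.2 JLT × 6.91 = 32464.562 LMN
32464.562 LMN × 0.14 = 4545.03868 AUR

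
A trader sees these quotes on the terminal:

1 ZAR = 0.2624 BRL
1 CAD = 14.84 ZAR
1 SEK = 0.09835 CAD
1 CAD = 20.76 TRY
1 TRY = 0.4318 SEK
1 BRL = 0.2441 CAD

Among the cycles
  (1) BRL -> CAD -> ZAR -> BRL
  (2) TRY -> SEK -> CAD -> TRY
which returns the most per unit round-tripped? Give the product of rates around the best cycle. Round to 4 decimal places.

(1) 0.2441 × 14.84 × 0.2624 = 0.95053
(2) 0.4318 × 0.09835 × 20.76 = 0.88163
Highest is cycle (1) at 0.9505 (≤1, no arbitrage).

0.9505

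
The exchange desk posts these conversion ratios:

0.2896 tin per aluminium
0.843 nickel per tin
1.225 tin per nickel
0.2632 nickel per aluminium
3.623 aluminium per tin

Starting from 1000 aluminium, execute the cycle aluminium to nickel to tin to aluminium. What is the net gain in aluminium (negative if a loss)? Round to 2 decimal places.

1000 aluminium × 0.2632 = 263.2 nickel
263.2 nickel × 1.225 = 322.42 tin
322.42 tin × 3.623 = 1168.12766 aluminium
Net change: 1168.12766 − 1000 = 168.12766 aluminium

168.13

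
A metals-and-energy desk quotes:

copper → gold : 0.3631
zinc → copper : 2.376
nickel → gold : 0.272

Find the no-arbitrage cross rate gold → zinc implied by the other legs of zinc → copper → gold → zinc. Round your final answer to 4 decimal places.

Known legs of the cycle: 2.376 × 0.3631 = 0.8627256
For no arbitrage the full-cycle product must be 1, so the missing rate is 1 / 0.8627256 ≈ 1.159117.

1.1591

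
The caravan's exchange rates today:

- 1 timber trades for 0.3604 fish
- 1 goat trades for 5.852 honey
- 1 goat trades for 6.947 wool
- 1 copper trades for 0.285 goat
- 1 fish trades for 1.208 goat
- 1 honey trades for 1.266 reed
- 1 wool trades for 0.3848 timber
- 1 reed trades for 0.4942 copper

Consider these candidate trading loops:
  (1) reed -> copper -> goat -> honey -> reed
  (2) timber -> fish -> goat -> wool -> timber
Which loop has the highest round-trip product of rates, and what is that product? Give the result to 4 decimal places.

1.1638

(1) 0.4942 × 0.285 × 5.852 × 1.266 = 1.04348
(2) 0.3604 × 1.208 × 6.947 × 0.3848 = 1.16382
Highest is cycle (2) at 1.1638 (>1, arbitrage).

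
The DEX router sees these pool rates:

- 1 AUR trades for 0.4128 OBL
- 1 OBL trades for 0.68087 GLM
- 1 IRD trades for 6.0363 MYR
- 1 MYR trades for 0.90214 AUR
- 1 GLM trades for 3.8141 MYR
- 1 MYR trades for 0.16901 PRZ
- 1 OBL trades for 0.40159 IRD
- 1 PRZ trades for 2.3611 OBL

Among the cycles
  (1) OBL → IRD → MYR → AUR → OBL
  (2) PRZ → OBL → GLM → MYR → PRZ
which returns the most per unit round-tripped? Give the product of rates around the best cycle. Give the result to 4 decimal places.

(1) 0.40159 × 6.0363 × 0.90214 × 0.4128 = 0.90275
(2) 2.3611 × 0.68087 × 3.8141 × 0.16901 = 1.03629
Highest is cycle (2) at 1.0363 (>1, arbitrage).

1.0363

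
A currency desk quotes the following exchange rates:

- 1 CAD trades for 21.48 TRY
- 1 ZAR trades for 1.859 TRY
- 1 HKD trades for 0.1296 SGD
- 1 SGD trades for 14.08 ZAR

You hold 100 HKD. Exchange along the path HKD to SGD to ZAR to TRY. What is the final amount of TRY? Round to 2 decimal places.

339.22

100 HKD × 0.1296 = 12.96 SGD
12.96 SGD × 14.08 = 182.4768 ZAR
182.4768 ZAR × 1.859 = 339.2243712 TRY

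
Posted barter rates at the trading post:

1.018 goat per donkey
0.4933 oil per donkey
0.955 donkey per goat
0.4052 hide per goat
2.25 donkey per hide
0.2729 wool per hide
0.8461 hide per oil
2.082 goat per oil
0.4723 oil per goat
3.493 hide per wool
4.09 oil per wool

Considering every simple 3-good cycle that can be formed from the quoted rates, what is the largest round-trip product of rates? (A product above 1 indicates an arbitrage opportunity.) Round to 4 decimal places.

0.9808

donkey→oil→goat→donkey: 0.4933 × 2.082 × 0.955 = 0.98083
wool→oil→hide→wool: 4.09 × 0.8461 × 0.2729 = 0.94438
donkey→oil→hide→donkey: 0.4933 × 0.8461 × 2.25 = 0.93911
donkey→goat→hide→donkey: 1.018 × 0.4052 × 2.25 = 0.92811
Maximum is donkey→oil→goat→donkey at 0.9808; no arbitrage — every cycle loses value.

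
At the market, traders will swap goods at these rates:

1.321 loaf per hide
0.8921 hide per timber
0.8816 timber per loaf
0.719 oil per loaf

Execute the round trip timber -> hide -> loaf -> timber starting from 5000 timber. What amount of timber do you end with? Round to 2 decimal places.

5000 timber × 0.8921 = 4460.5 hide
4460.5 hide × 1.321 = 5892.3205 loaf
5892.3205 loaf × 0.8816 = 5194.6697528 timber

5194.67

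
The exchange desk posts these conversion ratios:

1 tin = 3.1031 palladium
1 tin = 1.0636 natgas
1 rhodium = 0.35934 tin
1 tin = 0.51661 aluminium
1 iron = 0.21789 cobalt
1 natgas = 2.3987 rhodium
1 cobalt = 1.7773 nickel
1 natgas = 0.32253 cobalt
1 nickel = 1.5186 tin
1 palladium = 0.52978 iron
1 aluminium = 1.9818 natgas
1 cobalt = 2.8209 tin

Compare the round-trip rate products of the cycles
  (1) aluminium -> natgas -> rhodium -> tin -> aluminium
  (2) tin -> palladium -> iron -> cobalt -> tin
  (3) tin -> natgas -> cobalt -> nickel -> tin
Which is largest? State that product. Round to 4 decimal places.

1.0105

(1) 1.9818 × 2.3987 × 0.35934 × 0.51661 = 0.88248
(2) 3.1031 × 0.52978 × 0.21789 × 2.8209 = 1.01045
(3) 1.0636 × 0.32253 × 1.7773 × 1.5186 = 0.92588
Highest is cycle (2) at 1.0105 (>1, arbitrage).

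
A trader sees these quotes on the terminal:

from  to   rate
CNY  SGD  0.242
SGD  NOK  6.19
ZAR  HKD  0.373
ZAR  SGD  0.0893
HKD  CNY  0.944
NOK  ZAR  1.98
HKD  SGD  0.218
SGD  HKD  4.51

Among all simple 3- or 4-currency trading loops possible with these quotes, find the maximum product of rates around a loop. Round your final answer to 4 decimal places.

1.0945

ZAR→SGD→NOK→ZAR: 0.0893 × 6.19 × 1.98 = 1.09448
HKD→CNY→SGD→HKD: 0.944 × 0.242 × 4.51 = 1.03030
ZAR→HKD→SGD→NOK→ZAR: 0.373 × 0.218 × 6.19 × 1.98 = 0.99660
Maximum is ZAR→SGD→NOK→ZAR at 1.0945; arbitrage exists.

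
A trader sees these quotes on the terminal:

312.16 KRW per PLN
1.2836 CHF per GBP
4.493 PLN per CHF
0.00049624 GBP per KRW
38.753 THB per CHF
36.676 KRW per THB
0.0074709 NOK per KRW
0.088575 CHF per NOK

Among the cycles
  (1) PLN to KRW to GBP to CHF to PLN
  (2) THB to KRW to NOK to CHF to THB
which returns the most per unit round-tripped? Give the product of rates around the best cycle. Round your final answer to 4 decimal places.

(1) 312.16 × 0.00049624 × 1.2836 × 4.493 = 0.89338
(2) 36.676 × 0.0074709 × 0.088575 × 38.753 = 0.94053
Highest is cycle (2) at 0.9405 (≤1, no arbitrage).

0.9405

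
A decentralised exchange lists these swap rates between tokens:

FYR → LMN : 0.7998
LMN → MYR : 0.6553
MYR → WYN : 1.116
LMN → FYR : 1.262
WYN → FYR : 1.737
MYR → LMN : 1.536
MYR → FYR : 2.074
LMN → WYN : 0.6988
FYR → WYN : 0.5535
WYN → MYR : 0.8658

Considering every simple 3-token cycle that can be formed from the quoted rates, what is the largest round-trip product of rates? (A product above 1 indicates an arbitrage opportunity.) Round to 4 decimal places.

1.0870

LMN→MYR→FYR→LMN: 0.6553 × 2.074 × 0.7998 = 1.08700
FYR→WYN→MYR→FYR: 0.5535 × 0.8658 × 2.074 = 0.99390
LMN→WYN→FYR→LMN: 0.6988 × 1.737 × 0.7998 = 0.97081
LMN→WYN→MYR→LMN: 0.6988 × 0.8658 × 1.536 = 0.92931
Maximum is LMN→MYR→FYR→LMN at 1.0870; arbitrage exists.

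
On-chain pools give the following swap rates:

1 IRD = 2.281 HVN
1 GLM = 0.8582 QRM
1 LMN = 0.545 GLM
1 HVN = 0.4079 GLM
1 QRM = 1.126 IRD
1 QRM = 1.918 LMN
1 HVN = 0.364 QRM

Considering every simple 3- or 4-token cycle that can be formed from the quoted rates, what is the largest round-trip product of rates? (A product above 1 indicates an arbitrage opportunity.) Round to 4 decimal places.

QRM→IRD→HVN→QRM: 1.126 × 2.281 × 0.364 = 0.93490
QRM→IRD→HVN→GLM→QRM: 1.126 × 2.281 × 0.4079 × 0.8582 = 0.89910
QRM→LMN→GLM→QRM: 1.918 × 0.545 × 0.8582 = 0.89709
Maximum is QRM→IRD→HVN→QRM at 0.9349; no arbitrage — every cycle loses value.

0.9349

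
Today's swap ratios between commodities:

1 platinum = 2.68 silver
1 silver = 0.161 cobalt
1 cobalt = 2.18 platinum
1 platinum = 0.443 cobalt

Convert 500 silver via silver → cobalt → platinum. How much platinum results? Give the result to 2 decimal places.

500 silver × 0.161 = 80.5 cobalt
80.5 cobalt × 2.18 = 175.49 platinum

175.49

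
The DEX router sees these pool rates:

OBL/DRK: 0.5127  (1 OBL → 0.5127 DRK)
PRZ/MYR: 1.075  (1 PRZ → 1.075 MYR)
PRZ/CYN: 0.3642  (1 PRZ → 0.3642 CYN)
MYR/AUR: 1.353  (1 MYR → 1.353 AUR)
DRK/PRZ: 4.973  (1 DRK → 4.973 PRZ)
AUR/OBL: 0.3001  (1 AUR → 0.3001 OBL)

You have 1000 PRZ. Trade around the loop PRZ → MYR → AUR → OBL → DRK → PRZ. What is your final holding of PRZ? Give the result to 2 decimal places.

1112.89

1000 PRZ × 1.075 = 1075 MYR
1075 MYR × 1.353 = 1454.475 AUR
1454.475 AUR × 0.3001 = 436.4879475 OBL
436.4879475 OBL × 0.5127 = 223.78737068325 DRK
223.78737068325 DRK × 4.973 = 1112.89459440780225 PRZ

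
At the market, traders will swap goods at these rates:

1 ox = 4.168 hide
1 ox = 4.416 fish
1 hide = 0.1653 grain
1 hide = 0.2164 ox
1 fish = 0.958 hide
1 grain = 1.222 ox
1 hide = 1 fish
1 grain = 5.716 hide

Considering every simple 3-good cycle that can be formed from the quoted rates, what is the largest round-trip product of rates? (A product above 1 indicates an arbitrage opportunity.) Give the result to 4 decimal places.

0.9155

fish→hide→ox→fish: 0.958 × 0.2164 × 4.416 = 0.91549
grain→ox→hide→grain: 1.222 × 4.168 × 0.1653 = 0.84192
Maximum is fish→hide→ox→fish at 0.9155; no arbitrage — every cycle loses value.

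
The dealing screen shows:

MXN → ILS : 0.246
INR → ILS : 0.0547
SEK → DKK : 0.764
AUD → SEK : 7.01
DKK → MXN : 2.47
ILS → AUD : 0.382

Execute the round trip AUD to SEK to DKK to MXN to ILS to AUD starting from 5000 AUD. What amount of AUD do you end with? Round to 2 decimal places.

5000 AUD × 7.01 = 35050 SEK
35050 SEK × 0.764 = 26778.2 DKK
26778.2 DKK × 2.47 = 66142.154 MXN
66142.154 MXN × 0.246 = 16270.969884 ILS
16270.969884 ILS × 0.382 = 6215.510495688 AUD

6215.51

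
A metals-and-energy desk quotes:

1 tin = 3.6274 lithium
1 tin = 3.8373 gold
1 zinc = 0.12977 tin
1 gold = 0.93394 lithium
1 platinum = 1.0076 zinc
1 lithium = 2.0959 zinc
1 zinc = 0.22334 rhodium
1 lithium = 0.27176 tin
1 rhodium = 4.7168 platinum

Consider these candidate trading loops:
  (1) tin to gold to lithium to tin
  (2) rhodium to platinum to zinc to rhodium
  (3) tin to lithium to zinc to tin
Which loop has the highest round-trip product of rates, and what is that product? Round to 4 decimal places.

1.0615

(1) 3.8373 × 0.93394 × 0.27176 = 0.97394
(2) 4.7168 × 1.0076 × 0.22334 = 1.06146
(3) 3.6274 × 2.0959 × 0.12977 = 0.98660
Highest is cycle (2) at 1.0615 (>1, arbitrage).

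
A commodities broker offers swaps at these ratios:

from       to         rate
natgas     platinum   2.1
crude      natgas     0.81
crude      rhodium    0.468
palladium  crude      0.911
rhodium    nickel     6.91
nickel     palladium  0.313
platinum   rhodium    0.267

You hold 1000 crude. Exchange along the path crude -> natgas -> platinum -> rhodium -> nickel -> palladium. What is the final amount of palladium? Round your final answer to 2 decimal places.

1000 crude × 0.81 = 810 natgas
810 natgas × 2.1 = 1701 platinum
1701 platinum × 0.267 = 454.167 rhodium
454.167 rhodium × 6.91 = 3138.29397 nickel
3138.29397 nickel × 0.313 = 982.28601261 palladium

982.29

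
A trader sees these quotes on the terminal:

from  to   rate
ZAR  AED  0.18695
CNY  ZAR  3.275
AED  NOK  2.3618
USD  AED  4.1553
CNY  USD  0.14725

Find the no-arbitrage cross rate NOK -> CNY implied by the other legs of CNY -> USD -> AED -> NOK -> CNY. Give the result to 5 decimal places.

0.69199

Known legs of the cycle: 0.14725 × 4.1553 × 2.3618 = 1.445109665265
For no arbitrage the full-cycle product must be 1, so the missing rate is 1 / 1.445109665265 ≈ 0.6919890.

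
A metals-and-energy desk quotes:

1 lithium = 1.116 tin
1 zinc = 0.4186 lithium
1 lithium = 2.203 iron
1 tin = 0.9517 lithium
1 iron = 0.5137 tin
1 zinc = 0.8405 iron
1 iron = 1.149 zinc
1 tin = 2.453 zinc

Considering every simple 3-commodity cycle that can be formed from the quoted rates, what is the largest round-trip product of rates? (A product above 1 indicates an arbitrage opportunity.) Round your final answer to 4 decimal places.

1.1459

tin→zinc→lithium→tin: 2.453 × 0.4186 × 1.116 = 1.14594
tin→lithium→iron→tin: 0.9517 × 2.203 × 0.5137 = 1.07702
iron→zinc→lithium→iron: 1.149 × 0.4186 × 2.203 = 1.05958
tin→zinc→iron→tin: 2.453 × 0.8405 × 0.5137 = 1.05912
Maximum is tin→zinc→lithium→tin at 1.1459; arbitrage exists.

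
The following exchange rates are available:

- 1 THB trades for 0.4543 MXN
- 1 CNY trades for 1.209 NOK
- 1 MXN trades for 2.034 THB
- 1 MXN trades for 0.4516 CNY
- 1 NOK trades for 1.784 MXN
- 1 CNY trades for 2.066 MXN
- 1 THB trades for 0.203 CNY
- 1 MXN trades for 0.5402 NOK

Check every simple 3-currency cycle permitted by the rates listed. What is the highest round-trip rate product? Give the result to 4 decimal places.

0.9740

MXN→CNY→NOK→MXN: 0.4516 × 1.209 × 1.784 = 0.97404
MXN→THB→CNY→MXN: 2.034 × 0.203 × 2.066 = 0.85306
Maximum is MXN→CNY→NOK→MXN at 0.9740; no arbitrage — every cycle loses value.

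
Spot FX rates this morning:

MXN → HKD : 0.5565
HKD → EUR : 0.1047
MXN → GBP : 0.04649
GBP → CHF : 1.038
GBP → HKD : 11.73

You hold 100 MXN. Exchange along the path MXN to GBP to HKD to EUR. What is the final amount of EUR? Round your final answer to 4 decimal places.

5.7096

100 MXN × 0.04649 = 4.649 GBP
4.649 GBP × 11.73 = 54.53277 HKD
54.53277 HKD × 0.1047 = 5.709581019 EUR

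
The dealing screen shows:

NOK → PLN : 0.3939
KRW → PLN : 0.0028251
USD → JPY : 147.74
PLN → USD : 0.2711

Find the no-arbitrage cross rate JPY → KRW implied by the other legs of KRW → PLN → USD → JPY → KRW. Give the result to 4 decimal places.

8.8377

Known legs of the cycle: 0.0028251 × 0.2711 × 147.74 = 0.1131517922814
For no arbitrage the full-cycle product must be 1, so the missing rate is 1 / 0.1131517922814 ≈ 8.837686.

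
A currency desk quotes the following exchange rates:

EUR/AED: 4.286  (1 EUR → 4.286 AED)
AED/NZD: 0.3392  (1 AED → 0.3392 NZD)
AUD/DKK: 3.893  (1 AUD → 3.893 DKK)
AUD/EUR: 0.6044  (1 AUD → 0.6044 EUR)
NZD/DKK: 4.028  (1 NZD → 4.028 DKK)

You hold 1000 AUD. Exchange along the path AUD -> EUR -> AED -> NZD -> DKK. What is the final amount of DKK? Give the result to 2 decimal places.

3539.34

1000 AUD × 0.6044 = 604.4 EUR
604.4 EUR × 4.286 = 2590.4584 AED
2590.4584 AED × 0.3392 = 878.68348928 NZD
878.68348928 NZD × 4.028 = 3539.33709481984 DKK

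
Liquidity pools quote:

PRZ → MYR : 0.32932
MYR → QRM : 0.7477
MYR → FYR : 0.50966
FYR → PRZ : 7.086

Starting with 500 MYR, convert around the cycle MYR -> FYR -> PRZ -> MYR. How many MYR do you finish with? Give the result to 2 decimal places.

500 MYR × 0.50966 = 254.83 FYR
254.83 FYR × 7.086 = 1805.72538 PRZ
1805.72538 PRZ × 0.32932 = 594.6614821416 MYR

594.66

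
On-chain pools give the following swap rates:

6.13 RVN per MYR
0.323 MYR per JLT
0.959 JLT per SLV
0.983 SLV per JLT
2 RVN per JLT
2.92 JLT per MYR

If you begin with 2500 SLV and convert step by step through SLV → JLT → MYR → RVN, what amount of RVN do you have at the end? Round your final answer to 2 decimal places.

2500 SLV × 0.959 = 2397.5 JLT
2397.5 JLT × 0.323 = 774.3925 MYR
774.3925 MYR × 6.13 = 4747.026025 RVN

4747.03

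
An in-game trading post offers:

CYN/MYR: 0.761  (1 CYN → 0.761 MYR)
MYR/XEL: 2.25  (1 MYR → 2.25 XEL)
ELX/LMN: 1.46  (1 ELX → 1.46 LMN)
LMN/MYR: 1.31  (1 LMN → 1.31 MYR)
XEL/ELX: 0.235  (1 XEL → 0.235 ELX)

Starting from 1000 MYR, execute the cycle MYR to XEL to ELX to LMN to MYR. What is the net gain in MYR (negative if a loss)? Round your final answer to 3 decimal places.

11.287

1000 MYR × 2.25 = 2250 XEL
2250 XEL × 0.235 = 528.75 ELX
528.75 ELX × 1.46 = 771.975 LMN
771.975 LMN × 1.31 = 1011.28725 MYR
Net change: 1011.28725 − 1000 = 11.28725 MYR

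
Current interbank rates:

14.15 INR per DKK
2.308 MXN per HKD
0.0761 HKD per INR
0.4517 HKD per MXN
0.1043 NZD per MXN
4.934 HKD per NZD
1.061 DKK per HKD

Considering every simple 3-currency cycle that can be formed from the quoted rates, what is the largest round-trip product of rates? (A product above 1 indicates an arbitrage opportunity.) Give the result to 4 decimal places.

HKD→MXN→NZD→HKD: 2.308 × 0.1043 × 4.934 = 1.18773
HKD→DKK→INR→HKD: 1.061 × 14.15 × 0.0761 = 1.14250
Maximum is HKD→MXN→NZD→HKD at 1.1877; arbitrage exists.

1.1877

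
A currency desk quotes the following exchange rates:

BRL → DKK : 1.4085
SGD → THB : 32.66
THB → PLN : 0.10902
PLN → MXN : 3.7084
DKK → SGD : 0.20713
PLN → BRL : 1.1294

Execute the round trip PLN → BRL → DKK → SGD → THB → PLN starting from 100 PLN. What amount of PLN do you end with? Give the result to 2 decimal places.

117.32

100 PLN × 1.1294 = 112.94 BRL
112.94 BRL × 1.4085 = 159.07599 DKK
159.07599 DKK × 0.20713 = 32.9494098087 SGD
32.9494098087 SGD × 32.66 = 1076.127724352142 THB
1076.127724352142 THB × 0.10902 = 117.31944450887052084 PLN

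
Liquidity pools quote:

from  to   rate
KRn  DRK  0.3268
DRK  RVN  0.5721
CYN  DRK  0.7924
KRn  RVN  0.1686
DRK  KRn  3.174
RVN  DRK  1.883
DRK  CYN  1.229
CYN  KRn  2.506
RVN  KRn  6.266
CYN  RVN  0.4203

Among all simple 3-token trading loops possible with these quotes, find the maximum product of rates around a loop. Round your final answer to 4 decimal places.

RVN→KRn→DRK→RVN: 6.266 × 0.3268 × 0.5721 = 1.17151
RVN→DRK→KRn→RVN: 1.883 × 3.174 × 0.1686 = 1.00766
KRn→DRK→CYN→KRn: 0.3268 × 1.229 × 2.506 = 1.00650
RVN→DRK→CYN→RVN: 1.883 × 1.229 × 0.4203 = 0.97266
Maximum is RVN→KRn→DRK→RVN at 1.1715; arbitrage exists.

1.1715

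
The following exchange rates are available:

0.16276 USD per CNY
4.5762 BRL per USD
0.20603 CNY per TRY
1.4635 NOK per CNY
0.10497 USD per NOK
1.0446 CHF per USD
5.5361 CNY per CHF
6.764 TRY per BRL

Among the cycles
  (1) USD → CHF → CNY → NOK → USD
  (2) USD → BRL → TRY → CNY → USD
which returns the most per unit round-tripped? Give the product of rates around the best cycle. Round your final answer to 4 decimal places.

1.0380

(1) 1.0446 × 5.5361 × 1.4635 × 0.10497 = 0.88841
(2) 4.5762 × 6.764 × 0.20603 × 0.16276 = 1.03797
Highest is cycle (2) at 1.0380 (>1, arbitrage).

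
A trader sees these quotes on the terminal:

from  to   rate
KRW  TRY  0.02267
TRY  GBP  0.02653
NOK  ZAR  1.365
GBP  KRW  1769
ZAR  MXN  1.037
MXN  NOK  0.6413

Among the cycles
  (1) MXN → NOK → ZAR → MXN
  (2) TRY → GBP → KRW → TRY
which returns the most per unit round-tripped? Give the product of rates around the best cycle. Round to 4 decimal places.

(1) 0.6413 × 1.365 × 1.037 = 0.90776
(2) 0.02653 × 1769 × 0.02267 = 1.06394
Highest is cycle (2) at 1.0639 (>1, arbitrage).

1.0639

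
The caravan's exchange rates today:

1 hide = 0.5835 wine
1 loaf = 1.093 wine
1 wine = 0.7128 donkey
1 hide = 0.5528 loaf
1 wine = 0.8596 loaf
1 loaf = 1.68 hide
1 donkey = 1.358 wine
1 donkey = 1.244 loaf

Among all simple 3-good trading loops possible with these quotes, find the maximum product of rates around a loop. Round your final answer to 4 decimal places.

0.9692

wine→donkey→loaf→wine: 0.7128 × 1.244 × 1.093 = 0.96919
wine→loaf→hide→wine: 0.8596 × 1.68 × 0.5835 = 0.84265
Maximum is wine→donkey→loaf→wine at 0.9692; no arbitrage — every cycle loses value.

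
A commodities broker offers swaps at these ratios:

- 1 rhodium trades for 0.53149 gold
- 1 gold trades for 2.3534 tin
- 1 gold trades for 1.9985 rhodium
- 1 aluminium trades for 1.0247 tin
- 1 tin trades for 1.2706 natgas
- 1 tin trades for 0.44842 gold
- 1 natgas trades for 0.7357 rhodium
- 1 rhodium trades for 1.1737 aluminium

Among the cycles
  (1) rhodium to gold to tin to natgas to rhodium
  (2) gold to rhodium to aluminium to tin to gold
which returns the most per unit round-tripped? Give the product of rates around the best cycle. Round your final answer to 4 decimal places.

1.1692

(1) 0.53149 × 2.3534 × 1.2706 × 0.7357 = 1.16923
(2) 1.9985 × 1.1737 × 1.0247 × 0.44842 = 1.07781
Highest is cycle (1) at 1.1692 (>1, arbitrage).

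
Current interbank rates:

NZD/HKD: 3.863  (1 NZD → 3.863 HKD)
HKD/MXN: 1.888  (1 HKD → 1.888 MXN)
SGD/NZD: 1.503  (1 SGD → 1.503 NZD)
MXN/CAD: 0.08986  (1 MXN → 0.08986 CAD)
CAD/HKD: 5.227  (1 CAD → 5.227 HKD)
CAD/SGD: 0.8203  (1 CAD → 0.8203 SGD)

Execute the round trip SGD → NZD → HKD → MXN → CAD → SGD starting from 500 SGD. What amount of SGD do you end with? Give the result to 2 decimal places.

500 SGD × 1.503 = 751.5 NZD
751.5 NZD × 3.863 = 2903.0445 HKD
2903.0445 HKD × 1.888 = 5480.948016 MXN
5480.948016 MXN × 0.08986 = 492.51798871776 CAD
492.51798871776 CAD × 0.8203 = 404.012506145178528 SGD

404.01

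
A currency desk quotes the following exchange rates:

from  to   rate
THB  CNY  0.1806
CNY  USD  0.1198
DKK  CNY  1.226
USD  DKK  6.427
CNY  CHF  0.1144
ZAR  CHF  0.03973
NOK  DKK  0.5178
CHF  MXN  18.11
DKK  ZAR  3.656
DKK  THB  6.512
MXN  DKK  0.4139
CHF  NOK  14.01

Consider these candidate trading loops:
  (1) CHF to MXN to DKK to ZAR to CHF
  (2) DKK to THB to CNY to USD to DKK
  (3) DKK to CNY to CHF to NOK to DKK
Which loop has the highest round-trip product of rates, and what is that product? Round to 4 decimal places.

1.0888

(1) 18.11 × 0.4139 × 3.656 × 0.03973 = 1.08878
(2) 6.512 × 0.1806 × 0.1198 × 6.427 = 0.90552
(3) 1.226 × 0.1144 × 14.01 × 0.5178 = 1.01746
Highest is cycle (1) at 1.0888 (>1, arbitrage).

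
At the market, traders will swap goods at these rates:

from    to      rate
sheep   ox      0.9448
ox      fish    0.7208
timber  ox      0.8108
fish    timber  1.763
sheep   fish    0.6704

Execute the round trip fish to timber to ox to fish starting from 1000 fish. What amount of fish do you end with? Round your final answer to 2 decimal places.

1000 fish × 1.763 = 1763 timber
1763 timber × 0.8108 = 1429.4404 ox
1429.4404 ox × 0.7208 = 1030.34064032 fish

1030.34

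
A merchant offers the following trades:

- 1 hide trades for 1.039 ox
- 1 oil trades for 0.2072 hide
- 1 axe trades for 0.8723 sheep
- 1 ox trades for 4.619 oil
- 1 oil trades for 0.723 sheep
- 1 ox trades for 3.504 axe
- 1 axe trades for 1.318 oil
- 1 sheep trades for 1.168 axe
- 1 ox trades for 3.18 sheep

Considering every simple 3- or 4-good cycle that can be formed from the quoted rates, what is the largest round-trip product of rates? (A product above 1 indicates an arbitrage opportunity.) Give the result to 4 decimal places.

1.1130

sheep→axe→oil→sheep: 1.168 × 1.318 × 0.723 = 1.11300
oil→hide→ox→oil: 0.2072 × 1.039 × 4.619 = 0.99438
axe→oil→hide→ox→axe: 1.318 × 0.2072 × 1.039 × 3.504 = 0.99423
Maximum is sheep→axe→oil→sheep at 1.1130; arbitrage exists.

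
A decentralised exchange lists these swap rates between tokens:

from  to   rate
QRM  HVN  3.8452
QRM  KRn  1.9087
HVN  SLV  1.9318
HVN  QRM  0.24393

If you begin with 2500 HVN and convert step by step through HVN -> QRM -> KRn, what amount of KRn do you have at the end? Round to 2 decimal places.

1163.97

2500 HVN × 0.24393 = 609.825 QRM
609.825 QRM × 1.9087 = 1163.9729775 KRn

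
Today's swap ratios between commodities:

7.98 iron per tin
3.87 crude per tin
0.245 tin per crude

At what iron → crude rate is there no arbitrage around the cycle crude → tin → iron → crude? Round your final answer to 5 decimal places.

0.51148

Known legs of the cycle: 0.245 × 7.98 = 1.9551
For no arbitrage the full-cycle product must be 1, so the missing rate is 1 / 1.9551 ≈ 0.5114828.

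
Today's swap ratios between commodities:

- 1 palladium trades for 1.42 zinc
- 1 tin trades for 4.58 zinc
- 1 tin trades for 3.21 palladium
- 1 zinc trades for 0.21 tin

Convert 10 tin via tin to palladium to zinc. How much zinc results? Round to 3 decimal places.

10 tin × 3.21 = 32.1 palladium
32.1 palladium × 1.42 = 45.582 zinc

45.582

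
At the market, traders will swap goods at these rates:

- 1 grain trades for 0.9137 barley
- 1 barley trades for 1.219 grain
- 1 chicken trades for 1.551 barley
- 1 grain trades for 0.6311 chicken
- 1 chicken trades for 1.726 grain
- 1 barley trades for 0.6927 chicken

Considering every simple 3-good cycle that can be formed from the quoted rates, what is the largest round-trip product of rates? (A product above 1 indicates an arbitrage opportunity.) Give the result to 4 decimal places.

barley→grain→chicken→barley: 1.219 × 0.6311 × 1.551 = 1.19320
barley→chicken→grain→barley: 0.6927 × 1.726 × 0.9137 = 1.09242
Maximum is barley→grain→chicken→barley at 1.1932; arbitrage exists.

1.1932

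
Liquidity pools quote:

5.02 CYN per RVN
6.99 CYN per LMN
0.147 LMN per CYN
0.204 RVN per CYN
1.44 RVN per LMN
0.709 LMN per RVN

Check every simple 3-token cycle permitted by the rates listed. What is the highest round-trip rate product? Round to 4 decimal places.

1.0626

CYN→LMN→RVN→CYN: 0.147 × 1.44 × 5.02 = 1.06263
CYN→RVN→LMN→CYN: 0.204 × 0.709 × 6.99 = 1.01101
Maximum is CYN→LMN→RVN→CYN at 1.0626; arbitrage exists.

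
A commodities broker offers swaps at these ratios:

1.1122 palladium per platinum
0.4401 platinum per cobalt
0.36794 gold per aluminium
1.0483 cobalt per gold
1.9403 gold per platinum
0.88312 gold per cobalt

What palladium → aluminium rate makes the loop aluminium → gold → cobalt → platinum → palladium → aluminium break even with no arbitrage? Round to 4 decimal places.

5.2967

Known legs of the cycle: 0.36794 × 1.0483 × 0.4401 × 1.1122 = 0.18879776514398844
For no arbitrage the full-cycle product must be 1, so the missing rate is 1 / 0.18879776514398844 ≈ 5.296673.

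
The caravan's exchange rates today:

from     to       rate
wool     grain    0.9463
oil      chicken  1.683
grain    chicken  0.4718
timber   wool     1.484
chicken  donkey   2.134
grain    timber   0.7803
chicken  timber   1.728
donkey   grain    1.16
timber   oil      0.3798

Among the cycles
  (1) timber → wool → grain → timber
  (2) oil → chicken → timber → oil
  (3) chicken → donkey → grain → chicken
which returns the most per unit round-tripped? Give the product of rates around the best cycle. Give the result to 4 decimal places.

(1) 1.484 × 0.9463 × 0.7803 = 1.09578
(2) 1.683 × 1.728 × 0.3798 = 1.10454
(3) 2.134 × 1.16 × 0.4718 = 1.16791
Highest is cycle (3) at 1.1679 (>1, arbitrage).

1.1679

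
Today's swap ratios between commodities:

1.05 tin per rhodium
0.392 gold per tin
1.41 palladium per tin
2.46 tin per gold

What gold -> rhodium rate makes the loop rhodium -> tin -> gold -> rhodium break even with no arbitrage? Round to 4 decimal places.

2.4295

Known legs of the cycle: 1.05 × 0.392 = 0.4116
For no arbitrage the full-cycle product must be 1, so the missing rate is 1 / 0.4116 ≈ 2.429543.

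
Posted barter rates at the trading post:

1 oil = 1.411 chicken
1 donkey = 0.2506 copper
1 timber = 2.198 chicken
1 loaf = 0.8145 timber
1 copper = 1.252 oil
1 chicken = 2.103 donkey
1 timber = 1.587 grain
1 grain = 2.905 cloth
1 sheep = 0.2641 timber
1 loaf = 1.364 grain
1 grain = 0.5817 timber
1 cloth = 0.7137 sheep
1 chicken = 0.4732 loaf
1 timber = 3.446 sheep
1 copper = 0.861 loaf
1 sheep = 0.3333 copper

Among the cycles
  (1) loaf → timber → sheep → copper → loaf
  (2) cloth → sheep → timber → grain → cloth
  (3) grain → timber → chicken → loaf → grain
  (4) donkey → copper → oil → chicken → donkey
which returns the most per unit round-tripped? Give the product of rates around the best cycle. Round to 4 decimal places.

(1) 0.8145 × 3.446 × 0.3333 × 0.861 = 0.80546
(2) 0.7137 × 0.2641 × 1.587 × 2.905 = 0.86897
(3) 0.5817 × 2.198 × 0.4732 × 1.364 = 0.82525
(4) 0.2506 × 1.252 × 1.411 × 2.103 = 0.93100
Highest is cycle (4) at 0.9310 (≤1, no arbitrage).

0.9310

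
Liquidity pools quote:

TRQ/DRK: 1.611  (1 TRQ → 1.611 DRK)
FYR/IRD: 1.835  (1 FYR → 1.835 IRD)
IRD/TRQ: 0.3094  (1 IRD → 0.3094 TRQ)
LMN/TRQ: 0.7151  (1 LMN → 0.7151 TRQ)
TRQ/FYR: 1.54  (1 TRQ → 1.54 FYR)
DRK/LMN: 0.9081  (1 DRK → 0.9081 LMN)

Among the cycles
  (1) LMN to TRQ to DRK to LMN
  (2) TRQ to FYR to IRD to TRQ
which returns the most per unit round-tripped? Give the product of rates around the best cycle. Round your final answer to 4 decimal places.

(1) 0.7151 × 1.611 × 0.9081 = 1.04615
(2) 1.54 × 1.835 × 0.3094 = 0.87433
Highest is cycle (1) at 1.0462 (>1, arbitrage).

1.0462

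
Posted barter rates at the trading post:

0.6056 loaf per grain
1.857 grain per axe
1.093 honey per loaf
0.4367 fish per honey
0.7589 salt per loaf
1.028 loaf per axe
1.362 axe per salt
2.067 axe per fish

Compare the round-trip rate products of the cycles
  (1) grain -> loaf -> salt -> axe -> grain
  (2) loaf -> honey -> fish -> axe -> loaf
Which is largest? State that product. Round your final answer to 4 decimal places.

(1) 0.6056 × 0.7589 × 1.362 × 1.857 = 1.16241
(2) 1.093 × 0.4367 × 2.067 × 1.028 = 1.01423
Highest is cycle (1) at 1.1624 (>1, arbitrage).

1.1624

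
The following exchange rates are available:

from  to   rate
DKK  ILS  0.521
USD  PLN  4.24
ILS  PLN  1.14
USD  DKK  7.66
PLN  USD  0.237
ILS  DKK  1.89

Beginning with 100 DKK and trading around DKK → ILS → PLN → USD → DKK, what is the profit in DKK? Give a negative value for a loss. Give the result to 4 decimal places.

7.8251

100 DKK × 0.521 = 52.1 ILS
52.1 ILS × 1.14 = 59.394 PLN
59.394 PLN × 0.237 = 14.076378 USD
14.076378 USD × 7.66 = 107.82505548 DKK
Net change: 107.82505548 − 100 = 7.82505548 DKK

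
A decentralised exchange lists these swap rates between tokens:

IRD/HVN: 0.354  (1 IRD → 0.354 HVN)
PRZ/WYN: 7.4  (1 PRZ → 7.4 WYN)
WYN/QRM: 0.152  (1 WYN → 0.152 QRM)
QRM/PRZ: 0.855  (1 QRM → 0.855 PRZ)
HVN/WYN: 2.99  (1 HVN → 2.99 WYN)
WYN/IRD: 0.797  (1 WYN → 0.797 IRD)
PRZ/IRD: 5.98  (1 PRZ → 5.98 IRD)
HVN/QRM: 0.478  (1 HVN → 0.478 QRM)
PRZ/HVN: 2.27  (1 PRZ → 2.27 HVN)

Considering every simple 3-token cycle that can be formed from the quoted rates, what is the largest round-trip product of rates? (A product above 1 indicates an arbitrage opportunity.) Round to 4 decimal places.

PRZ→WYN→QRM→PRZ: 7.4 × 0.152 × 0.855 = 0.96170
PRZ→HVN→QRM→PRZ: 2.27 × 0.478 × 0.855 = 0.92773
IRD→HVN→WYN→IRD: 0.354 × 2.99 × 0.797 = 0.84359
Maximum is PRZ→WYN→QRM→PRZ at 0.9617; no arbitrage — every cycle loses value.

0.9617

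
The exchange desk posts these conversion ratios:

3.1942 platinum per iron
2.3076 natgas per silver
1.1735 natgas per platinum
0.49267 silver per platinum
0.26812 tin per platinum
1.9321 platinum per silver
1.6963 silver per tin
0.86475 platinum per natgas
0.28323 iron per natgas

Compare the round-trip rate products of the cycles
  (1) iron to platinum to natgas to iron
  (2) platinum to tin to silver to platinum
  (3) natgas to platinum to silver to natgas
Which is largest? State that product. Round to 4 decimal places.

(1) 3.1942 × 1.1735 × 0.28323 = 1.06166
(2) 0.26812 × 1.6963 × 1.9321 = 0.87874
(3) 0.86475 × 0.49267 × 2.3076 = 0.98312
Highest is cycle (1) at 1.0617 (>1, arbitrage).

1.0617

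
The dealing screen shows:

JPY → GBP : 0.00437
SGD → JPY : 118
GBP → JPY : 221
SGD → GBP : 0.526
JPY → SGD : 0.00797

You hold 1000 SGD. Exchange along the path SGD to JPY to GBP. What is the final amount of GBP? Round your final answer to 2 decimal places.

515.66

1000 SGD × 118 = 118000 JPY
118000 JPY × 0.00437 = 515.66 GBP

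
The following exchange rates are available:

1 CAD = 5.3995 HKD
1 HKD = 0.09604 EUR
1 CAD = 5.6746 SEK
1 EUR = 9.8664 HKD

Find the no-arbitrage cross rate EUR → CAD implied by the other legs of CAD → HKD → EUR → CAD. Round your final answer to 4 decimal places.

Known legs of the cycle: 5.3995 × 0.09604 = 0.51856798
For no arbitrage the full-cycle product must be 1, so the missing rate is 1 / 0.51856798 ≈ 1.928387.

1.9284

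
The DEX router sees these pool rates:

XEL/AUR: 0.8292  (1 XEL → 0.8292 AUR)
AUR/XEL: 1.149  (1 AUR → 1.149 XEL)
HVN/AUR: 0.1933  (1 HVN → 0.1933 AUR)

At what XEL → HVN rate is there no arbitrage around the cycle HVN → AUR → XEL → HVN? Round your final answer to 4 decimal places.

4.5024

Known legs of the cycle: 0.1933 × 1.149 = 0.2221017
For no arbitrage the full-cycle product must be 1, so the missing rate is 1 / 0.2221017 ≈ 4.502442.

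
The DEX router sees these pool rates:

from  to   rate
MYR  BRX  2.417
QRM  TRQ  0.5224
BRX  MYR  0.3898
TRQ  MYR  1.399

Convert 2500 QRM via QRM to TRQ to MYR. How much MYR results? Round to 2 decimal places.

2500 QRM × 0.5224 = 1306 TRQ
1306 TRQ × 1.399 = 1827.094 MYR

1827.09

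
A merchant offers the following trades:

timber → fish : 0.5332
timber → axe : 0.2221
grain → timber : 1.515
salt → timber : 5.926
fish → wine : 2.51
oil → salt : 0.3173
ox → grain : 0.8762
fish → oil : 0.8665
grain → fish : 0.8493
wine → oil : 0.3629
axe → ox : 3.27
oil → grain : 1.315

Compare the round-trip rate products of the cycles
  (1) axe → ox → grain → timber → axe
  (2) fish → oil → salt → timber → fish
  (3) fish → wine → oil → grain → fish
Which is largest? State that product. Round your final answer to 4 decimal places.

(1) 3.27 × 0.8762 × 1.515 × 0.2221 = 0.96408
(2) 0.8665 × 0.3173 × 5.926 × 0.5332 = 0.86874
(3) 2.51 × 0.3629 × 1.315 × 0.8493 = 1.01730
Highest is cycle (3) at 1.0173 (>1, arbitrage).

1.0173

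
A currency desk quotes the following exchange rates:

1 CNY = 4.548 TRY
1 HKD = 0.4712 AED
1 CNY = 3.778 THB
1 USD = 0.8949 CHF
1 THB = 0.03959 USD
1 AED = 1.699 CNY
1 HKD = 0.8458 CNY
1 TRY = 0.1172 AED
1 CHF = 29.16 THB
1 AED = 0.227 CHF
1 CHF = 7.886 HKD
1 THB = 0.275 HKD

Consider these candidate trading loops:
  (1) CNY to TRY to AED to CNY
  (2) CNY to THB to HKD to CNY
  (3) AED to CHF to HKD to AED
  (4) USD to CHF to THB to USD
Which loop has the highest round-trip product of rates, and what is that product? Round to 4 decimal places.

1.0331

(1) 4.548 × 0.1172 × 1.699 = 0.90561
(2) 3.778 × 0.275 × 0.8458 = 0.87874
(3) 0.227 × 7.886 × 0.4712 = 0.84351
(4) 0.8949 × 29.16 × 0.03959 = 1.03311
Highest is cycle (4) at 1.0331 (>1, arbitrage).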